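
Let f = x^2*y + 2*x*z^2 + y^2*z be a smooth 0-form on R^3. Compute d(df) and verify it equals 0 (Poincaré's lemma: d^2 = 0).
d(df) = 0

Step 1: df = sum_i (∂f/∂x_i) dx_i = (2*x*y + 2*z^2) dx + (x^2 + 2*y*z) dy + (4*x*z + y^2) dz.
Step 2: Apply d again. Using the 1-form formula, the coefficient of dx ∧ dy in d(df) is ∂^2 f/∂x ∂y - ∂^2 f/∂y ∂x = (2*x) - (2*x) = 0 (equality of mixed partials for smooth f).
Similarly for dx ∧ dz and dy ∧ dz — all coefficients vanish. So d(df) = 0.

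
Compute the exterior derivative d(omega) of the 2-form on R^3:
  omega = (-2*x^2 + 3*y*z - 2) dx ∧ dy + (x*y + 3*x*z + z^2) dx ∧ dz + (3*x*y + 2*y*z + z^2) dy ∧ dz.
d(omega) = (-x + 6*y) dx ∧ dy ∧ dz

For a 2-form omega = sum_{i<j} g_{ij} dx_i ∧ dx_j, the exterior derivative is
  d(omega) = sum_{i<j} d(g_{ij}) ∧ dx_i ∧ dx_j = sum_{i<j, k} (∂g_{ij}/∂x_k) dx_k ∧ dx_i ∧ dx_j.
Expand each term, using dx_k ∧ dx_i ∧ dx_j = sgn(permutation) dx_{(a)} ∧ dx_{(b)} ∧ dx_{(c)} with (a < b < c) sorted:
  d(-2*x^2 + 3*y*z - 2) includes (∂/∂z)(-2*x^2 + 3*y*z - 2) dz = (3*y) dz, which multiplied by dx ∧ dy gives (3*y) dx ∧ dy ∧ dz
  d(x*y + 3*x*z + z^2) includes (∂/∂y)(x*y + 3*x*z + z^2) dy = (x) dy, which multiplied by dx ∧ dz gives (-x) dx ∧ dy ∧ dz
  d(3*x*y + 2*y*z + z^2) includes (∂/∂x)(3*x*y + 2*y*z + z^2) dx = (3*y) dx, which multiplied by dy ∧ dz gives (3*y) dx ∧ dy ∧ dz
Collecting like 3-forms: d(omega) = (-x + 6*y) dx ∧ dy ∧ dz.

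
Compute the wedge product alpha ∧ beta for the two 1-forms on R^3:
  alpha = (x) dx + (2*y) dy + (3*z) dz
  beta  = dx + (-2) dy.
alpha ∧ beta = (-2*x - 2*y) dx ∧ dy + (-3*z) dx ∧ dz + (6*z) dy ∧ dz

Distribute the wedge, using dx_i ∧ dx_j = -dx_j ∧ dx_i and dx_i ∧ dx_i = 0. For each pair (i, j) with i < j, the coefficient of dx_i ∧ dx_j in alpha ∧ beta is (alpha_i * beta_j - alpha_j * beta_i). Collecting: alpha ∧ beta = (-2*x - 2*y) dx ∧ dy + (-3*z) dx ∧ dz + (6*z) dy ∧ dz.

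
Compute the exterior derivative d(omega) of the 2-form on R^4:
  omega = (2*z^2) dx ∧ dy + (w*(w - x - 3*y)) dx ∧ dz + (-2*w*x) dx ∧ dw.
d(omega) = (3*w + 4*z) dx ∧ dy ∧ dz + (2*w - x - 3*y) dx ∧ dz ∧ dw

For a 2-form omega = sum_{i<j} g_{ij} dx_i ∧ dx_j, the exterior derivative is
  d(omega) = sum_{i<j} d(g_{ij}) ∧ dx_i ∧ dx_j = sum_{i<j, k} (∂g_{ij}/∂x_k) dx_k ∧ dx_i ∧ dx_j.
Expand each term, using dx_k ∧ dx_i ∧ dx_j = sgn(permutation) dx_{(a)} ∧ dx_{(b)} ∧ dx_{(c)} with (a < b < c) sorted:
  d(2*z^2) includes (∂/∂z)(2*z^2) dz = (4*z) dz, which multiplied by dx ∧ dy gives (4*z) dx ∧ dy ∧ dz
  d(w*(w - x - 3*y)) includes (∂/∂y)(w*(w - x - 3*y)) dy = (-3*w) dy, which multiplied by dx ∧ dz gives (3*w) dx ∧ dy ∧ dz
  d(w*(w - x - 3*y)) includes (∂/∂w)(w*(w - x - 3*y)) dw = (2*w - x - 3*y) dw, which multiplied by dx ∧ dz gives (2*w - x - 3*y) dx ∧ dz ∧ dw
Collecting like 3-forms: d(omega) = (3*w + 4*z) dx ∧ dy ∧ dz + (2*w - x - 3*y) dx ∧ dz ∧ dw.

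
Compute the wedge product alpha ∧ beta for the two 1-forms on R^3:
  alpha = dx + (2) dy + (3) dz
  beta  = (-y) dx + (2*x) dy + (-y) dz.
alpha ∧ beta = (2*x + 2*y) dx ∧ dy + (2*y) dx ∧ dz + (-6*x - 2*y) dy ∧ dz

Distribute the wedge, using dx_i ∧ dx_j = -dx_j ∧ dx_i and dx_i ∧ dx_i = 0. For each pair (i, j) with i < j, the coefficient of dx_i ∧ dx_j in alpha ∧ beta is (alpha_i * beta_j - alpha_j * beta_i). Collecting: alpha ∧ beta = (2*x + 2*y) dx ∧ dy + (2*y) dx ∧ dz + (-6*x - 2*y) dy ∧ dz.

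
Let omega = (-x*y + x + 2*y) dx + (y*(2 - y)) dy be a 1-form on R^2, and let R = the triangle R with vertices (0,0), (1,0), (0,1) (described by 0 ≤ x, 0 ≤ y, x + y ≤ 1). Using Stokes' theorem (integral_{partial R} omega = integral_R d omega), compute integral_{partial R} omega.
integral_(partial R) omega = -5/6

Stokes: integral_partial_R omega = integral_R d omega with d omega = (∂Q/∂x - ∂P/∂y) dx ∧ dy.
  ∂Q/∂x = 0
  ∂P/∂y = 2 - x
  integrand = ∂Q/∂x - ∂P/∂y = x - 2.
Integrating over R: integral_0^1 integral_0^{1-x} (x - 2) dy dx = -5/6.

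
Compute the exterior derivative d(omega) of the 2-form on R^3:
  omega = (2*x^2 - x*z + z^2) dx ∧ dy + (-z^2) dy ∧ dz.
d(omega) = (-x + 2*z) dx ∧ dy ∧ dz

For a 2-form omega = sum_{i<j} g_{ij} dx_i ∧ dx_j, the exterior derivative is
  d(omega) = sum_{i<j} d(g_{ij}) ∧ dx_i ∧ dx_j = sum_{i<j, k} (∂g_{ij}/∂x_k) dx_k ∧ dx_i ∧ dx_j.
Expand each term, using dx_k ∧ dx_i ∧ dx_j = sgn(permutation) dx_{(a)} ∧ dx_{(b)} ∧ dx_{(c)} with (a < b < c) sorted:
  d(2*x^2 - x*z + z^2) includes (∂/∂z)(2*x^2 - x*z + z^2) dz = (-x + 2*z) dz, which multiplied by dx ∧ dy gives (-x + 2*z) dx ∧ dy ∧ dz
Collecting like 3-forms: d(omega) = (-x + 2*z) dx ∧ dy ∧ dz.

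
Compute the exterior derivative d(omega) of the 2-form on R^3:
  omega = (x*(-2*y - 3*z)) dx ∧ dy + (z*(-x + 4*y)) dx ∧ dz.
d(omega) = (-3*x - 4*z) dx ∧ dy ∧ dz

For a 2-form omega = sum_{i<j} g_{ij} dx_i ∧ dx_j, the exterior derivative is
  d(omega) = sum_{i<j} d(g_{ij}) ∧ dx_i ∧ dx_j = sum_{i<j, k} (∂g_{ij}/∂x_k) dx_k ∧ dx_i ∧ dx_j.
Expand each term, using dx_k ∧ dx_i ∧ dx_j = sgn(permutation) dx_{(a)} ∧ dx_{(b)} ∧ dx_{(c)} with (a < b < c) sorted:
  d(x*(-2*y - 3*z)) includes (∂/∂z)(x*(-2*y - 3*z)) dz = (-3*x) dz, which multiplied by dx ∧ dy gives (-3*x) dx ∧ dy ∧ dz
  d(z*(-x + 4*y)) includes (∂/∂y)(z*(-x + 4*y)) dy = (4*z) dy, which multiplied by dx ∧ dz gives (-4*z) dx ∧ dy ∧ dz
Collecting like 3-forms: d(omega) = (-3*x - 4*z) dx ∧ dy ∧ dz.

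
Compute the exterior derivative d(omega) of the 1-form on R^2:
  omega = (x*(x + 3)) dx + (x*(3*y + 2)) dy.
d(omega) = (3*y + 2) dx ∧ dy

For a 1-form omega = sum_i f_i dx_i, the exterior derivative is
  d(omega) = sum_{i < j} (∂f_j/∂x_i - ∂f_i/∂x_j) dx_i ∧ dx_j.
  coefficient of dx ∧ dy: ∂f_2/∂x - ∂f_1/∂y = ∂(x*(3*y + 2))/∂x - ∂(x*(x + 3))/∂y = 3*y + 2
Assembling: d(omega) = (3*y + 2) dx ∧ dy.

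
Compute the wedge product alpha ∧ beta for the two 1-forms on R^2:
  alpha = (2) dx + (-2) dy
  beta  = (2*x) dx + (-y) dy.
alpha ∧ beta = (4*x - 2*y) dx ∧ dy

Distribute the wedge, using dx_i ∧ dx_j = -dx_j ∧ dx_i and dx_i ∧ dx_i = 0. For each pair (i, j) with i < j, the coefficient of dx_i ∧ dx_j in alpha ∧ beta is (alpha_i * beta_j - alpha_j * beta_i). Collecting: alpha ∧ beta = (4*x - 2*y) dx ∧ dy.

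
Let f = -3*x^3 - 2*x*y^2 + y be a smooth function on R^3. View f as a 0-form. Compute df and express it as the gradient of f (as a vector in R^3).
df = (-9*x^2 - 2*y^2) dx + (-4*x*y + 1) dy + (0) dz; grad f = (-9*x^2 - 2*y^2, -4*x*y + 1, 0)

For a 0-form f, d f = (∂f/∂x) dx + (∂f/∂y) dy + (∂f/∂z) dz. The components of the vector representation are exactly the entries of grad f in Cartesian coordinates:
  ∂f/∂x = -9*x^2 - 2*y^2
  ∂f/∂y = -4*x*y + 1
  ∂f/∂z = 0.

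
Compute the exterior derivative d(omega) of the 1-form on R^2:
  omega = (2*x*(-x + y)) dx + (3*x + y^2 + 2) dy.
d(omega) = (3 - 2*x) dx ∧ dy

For a 1-form omega = sum_i f_i dx_i, the exterior derivative is
  d(omega) = sum_{i < j} (∂f_j/∂x_i - ∂f_i/∂x_j) dx_i ∧ dx_j.
  coefficient of dx ∧ dy: ∂f_2/∂x - ∂f_1/∂y = ∂(3*x + y^2 + 2)/∂x - ∂(2*x*(-x + y))/∂y = 3 - 2*x
Assembling: d(omega) = (3 - 2*x) dx ∧ dy.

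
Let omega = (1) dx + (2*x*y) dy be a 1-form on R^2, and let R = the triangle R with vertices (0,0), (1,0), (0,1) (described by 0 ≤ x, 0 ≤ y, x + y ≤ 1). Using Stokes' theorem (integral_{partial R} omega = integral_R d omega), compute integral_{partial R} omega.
integral_(partial R) omega = 1/3

Stokes: integral_partial_R omega = integral_R d omega with d omega = (∂Q/∂x - ∂P/∂y) dx ∧ dy.
  ∂Q/∂x = 2*y
  ∂P/∂y = 0
  integrand = ∂Q/∂x - ∂P/∂y = 2*y.
Integrating over R: integral_0^1 integral_0^{1-x} (2*y) dy dx = 1/3.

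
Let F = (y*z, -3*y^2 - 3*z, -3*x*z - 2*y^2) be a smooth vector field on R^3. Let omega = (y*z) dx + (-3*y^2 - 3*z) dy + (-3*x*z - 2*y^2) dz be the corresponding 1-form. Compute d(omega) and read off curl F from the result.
d(omega) = (3 - 4*y) dy ∧ dz + (y + 3*z) dz ∧ dx + (-z) dx ∧ dy; curl F = (3 - 4*y, y + 3*z, -z)

d omega = sum_{i<j} (∂f_j/∂x_i - ∂f_i/∂x_j) dx_i ∧ dx_j. Under the identification (dy ∧ dz, dz ∧ dx, dx ∧ dy) ↔ (e_x, e_y, e_z), the coefficients are exactly the components of curl F. Compute:
  ∂R/∂y - ∂Q/∂z = (-4*y) - (-3) = 3 - 4*y
  ∂P/∂z - ∂R/∂x = (y) - (-3*z) = y + 3*z
  ∂Q/∂x - ∂P/∂y = (0) - (z) = -z.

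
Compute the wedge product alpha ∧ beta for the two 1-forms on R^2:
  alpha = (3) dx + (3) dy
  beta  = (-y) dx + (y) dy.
alpha ∧ beta = (6*y) dx ∧ dy

Distribute the wedge, using dx_i ∧ dx_j = -dx_j ∧ dx_i and dx_i ∧ dx_i = 0. For each pair (i, j) with i < j, the coefficient of dx_i ∧ dx_j in alpha ∧ beta is (alpha_i * beta_j - alpha_j * beta_i). Collecting: alpha ∧ beta = (6*y) dx ∧ dy.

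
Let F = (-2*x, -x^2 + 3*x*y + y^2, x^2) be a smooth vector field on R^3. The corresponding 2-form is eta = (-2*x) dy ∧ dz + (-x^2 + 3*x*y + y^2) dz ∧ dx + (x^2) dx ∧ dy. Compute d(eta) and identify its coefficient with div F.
d(eta) = (3*x + 2*y - 2) dx ∧ dy ∧ dz; div F = 3*x + 2*y - 2

For a 2-form in R^3 of the form above, applying d gives a 3-form with coefficient ∂P/∂x + ∂Q/∂y + ∂R/∂z:
  ∂P/∂x = -2
  ∂Q/∂y = 3*x + 2*y
  ∂R/∂z = 0
Sum = 3*x + 2*y - 2, which is exactly div F.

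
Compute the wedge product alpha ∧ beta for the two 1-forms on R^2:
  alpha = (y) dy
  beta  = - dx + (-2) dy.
alpha ∧ beta = (y) dx ∧ dy

Distribute the wedge, using dx_i ∧ dx_j = -dx_j ∧ dx_i and dx_i ∧ dx_i = 0. For each pair (i, j) with i < j, the coefficient of dx_i ∧ dx_j in alpha ∧ beta is (alpha_i * beta_j - alpha_j * beta_i). Collecting: alpha ∧ beta = (y) dx ∧ dy.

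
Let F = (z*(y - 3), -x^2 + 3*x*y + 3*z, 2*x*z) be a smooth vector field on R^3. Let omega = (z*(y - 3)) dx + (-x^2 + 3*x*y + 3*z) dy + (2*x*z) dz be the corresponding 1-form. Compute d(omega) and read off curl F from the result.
d(omega) = (-3) dy ∧ dz + (y - 2*z - 3) dz ∧ dx + (-2*x + 3*y - z) dx ∧ dy; curl F = (-3, y - 2*z - 3, -2*x + 3*y - z)

d omega = sum_{i<j} (∂f_j/∂x_i - ∂f_i/∂x_j) dx_i ∧ dx_j. Under the identification (dy ∧ dz, dz ∧ dx, dx ∧ dy) ↔ (e_x, e_y, e_z), the coefficients are exactly the components of curl F. Compute:
  ∂R/∂y - ∂Q/∂z = (0) - (3) = -3
  ∂P/∂z - ∂R/∂x = (y - 3) - (2*z) = y - 2*z - 3
  ∂Q/∂x - ∂P/∂y = (-2*x + 3*y) - (z) = -2*x + 3*y - z.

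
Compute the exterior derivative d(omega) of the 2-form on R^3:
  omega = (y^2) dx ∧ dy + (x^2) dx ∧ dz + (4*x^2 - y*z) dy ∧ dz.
d(omega) = (8*x) dx ∧ dy ∧ dz

For a 2-form omega = sum_{i<j} g_{ij} dx_i ∧ dx_j, the exterior derivative is
  d(omega) = sum_{i<j} d(g_{ij}) ∧ dx_i ∧ dx_j = sum_{i<j, k} (∂g_{ij}/∂x_k) dx_k ∧ dx_i ∧ dx_j.
Expand each term, using dx_k ∧ dx_i ∧ dx_j = sgn(permutation) dx_{(a)} ∧ dx_{(b)} ∧ dx_{(c)} with (a < b < c) sorted:
  d(4*x^2 - y*z) includes (∂/∂x)(4*x^2 - y*z) dx = (8*x) dx, which multiplied by dy ∧ dz gives (8*x) dx ∧ dy ∧ dz
Collecting like 3-forms: d(omega) = (8*x) dx ∧ dy ∧ dz.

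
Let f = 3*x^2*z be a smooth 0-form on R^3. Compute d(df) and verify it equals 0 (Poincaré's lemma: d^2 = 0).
d(df) = 0

Step 1: df = sum_i (∂f/∂x_i) dx_i = (6*x*z) dx + (0) dy + (3*x^2) dz.
Step 2: Apply d again. Using the 1-form formula, the coefficient of dx ∧ dy in d(df) is ∂^2 f/∂x ∂y - ∂^2 f/∂y ∂x = (0) - (0) = 0 (equality of mixed partials for smooth f).
Similarly for dx ∧ dz and dy ∧ dz — all coefficients vanish. So d(df) = 0.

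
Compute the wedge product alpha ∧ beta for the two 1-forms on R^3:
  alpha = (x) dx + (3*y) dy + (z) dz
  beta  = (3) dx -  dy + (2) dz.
alpha ∧ beta = (-x - 9*y) dx ∧ dy + (2*x - 3*z) dx ∧ dz + (6*y + z) dy ∧ dz

Distribute the wedge, using dx_i ∧ dx_j = -dx_j ∧ dx_i and dx_i ∧ dx_i = 0. For each pair (i, j) with i < j, the coefficient of dx_i ∧ dx_j in alpha ∧ beta is (alpha_i * beta_j - alpha_j * beta_i). Collecting: alpha ∧ beta = (-x - 9*y) dx ∧ dy + (2*x - 3*z) dx ∧ dz + (6*y + z) dy ∧ dz.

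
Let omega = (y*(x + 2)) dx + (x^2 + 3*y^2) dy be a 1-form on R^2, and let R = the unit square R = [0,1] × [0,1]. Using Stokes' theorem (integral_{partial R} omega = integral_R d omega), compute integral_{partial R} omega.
integral_(partial R) omega = -3/2

Stokes: integral_partial_R omega = integral_R d omega with d omega = (∂Q/∂x - ∂P/∂y) dx ∧ dy.
  ∂Q/∂x = 2*x
  ∂P/∂y = x + 2
  integrand = ∂Q/∂x - ∂P/∂y = x - 2.
Integrating over R: integral_0^1 integral_0^1 (x - 2) dx dy = -3/2.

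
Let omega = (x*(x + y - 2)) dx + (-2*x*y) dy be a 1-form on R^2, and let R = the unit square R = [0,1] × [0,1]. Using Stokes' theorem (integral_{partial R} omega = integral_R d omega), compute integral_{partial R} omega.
integral_(partial R) omega = -3/2

Stokes: integral_partial_R omega = integral_R d omega with d omega = (∂Q/∂x - ∂P/∂y) dx ∧ dy.
  ∂Q/∂x = -2*y
  ∂P/∂y = x
  integrand = ∂Q/∂x - ∂P/∂y = -x - 2*y.
Integrating over R: integral_0^1 integral_0^1 (-x - 2*y) dx dy = -3/2.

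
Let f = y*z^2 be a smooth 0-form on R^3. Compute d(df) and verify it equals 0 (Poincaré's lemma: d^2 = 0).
d(df) = 0

Step 1: df = sum_i (∂f/∂x_i) dx_i = (0) dx + (z^2) dy + (2*y*z) dz.
Step 2: Apply d again. Using the 1-form formula, the coefficient of dx ∧ dy in d(df) is ∂^2 f/∂x ∂y - ∂^2 f/∂y ∂x = (0) - (0) = 0 (equality of mixed partials for smooth f).
Similarly for dx ∧ dz and dy ∧ dz — all coefficients vanish. So d(df) = 0.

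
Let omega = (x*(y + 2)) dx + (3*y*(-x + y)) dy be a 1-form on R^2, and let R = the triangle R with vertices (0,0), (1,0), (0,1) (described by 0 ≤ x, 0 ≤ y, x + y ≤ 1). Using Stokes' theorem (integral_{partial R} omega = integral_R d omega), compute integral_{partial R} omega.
integral_(partial R) omega = -2/3

Stokes: integral_partial_R omega = integral_R d omega with d omega = (∂Q/∂x - ∂P/∂y) dx ∧ dy.
  ∂Q/∂x = -3*y
  ∂P/∂y = x
  integrand = ∂Q/∂x - ∂P/∂y = -x - 3*y.
Integrating over R: integral_0^1 integral_0^{1-x} (-x - 3*y) dy dx = -2/3.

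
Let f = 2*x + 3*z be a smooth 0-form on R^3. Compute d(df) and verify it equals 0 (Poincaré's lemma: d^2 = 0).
d(df) = 0

Step 1: df = sum_i (∂f/∂x_i) dx_i = (2) dx + (0) dy + (3) dz.
Step 2: Apply d again. Using the 1-form formula, the coefficient of dx ∧ dy in d(df) is ∂^2 f/∂x ∂y - ∂^2 f/∂y ∂x = (0) - (0) = 0 (equality of mixed partials for smooth f).
Similarly for dx ∧ dz and dy ∧ dz — all coefficients vanish. So d(df) = 0.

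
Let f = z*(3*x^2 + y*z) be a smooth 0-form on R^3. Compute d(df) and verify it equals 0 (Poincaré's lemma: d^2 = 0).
d(df) = 0

Step 1: df = sum_i (∂f/∂x_i) dx_i = (6*x*z) dx + (z^2) dy + (3*x^2 + 2*y*z) dz.
Step 2: Apply d again. Using the 1-form formula, the coefficient of dx ∧ dy in d(df) is ∂^2 f/∂x ∂y - ∂^2 f/∂y ∂x = (0) - (0) = 0 (equality of mixed partials for smooth f).
Similarly for dx ∧ dz and dy ∧ dz — all coefficients vanish. So d(df) = 0.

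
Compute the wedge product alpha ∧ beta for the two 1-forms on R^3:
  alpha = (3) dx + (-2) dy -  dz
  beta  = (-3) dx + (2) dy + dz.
alpha ∧ beta = 0

Distribute the wedge, using dx_i ∧ dx_j = -dx_j ∧ dx_i and dx_i ∧ dx_i = 0. For each pair (i, j) with i < j, the coefficient of dx_i ∧ dx_j in alpha ∧ beta is (alpha_i * beta_j - alpha_j * beta_i). Collecting: alpha ∧ beta = 0.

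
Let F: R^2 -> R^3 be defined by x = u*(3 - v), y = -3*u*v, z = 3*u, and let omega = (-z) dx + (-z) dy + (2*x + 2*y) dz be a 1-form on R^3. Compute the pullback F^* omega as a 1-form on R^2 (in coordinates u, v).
F^* omega = (3*u*(3 - 4*v)) du + (12*u^2) dv

Using F^*(f dg) = (f ∘ F) d(g ∘ F), substitute each coordinate x_i by F_i(u, v) in f_i, and replace dx_i by d F_i = (∂F_i/∂u) du + (∂F_i/∂v) dv.
  For the x component: f_1(F) = -3*u; d F_1 = (3 - v) du + (-u) dv
  For the y component: f_2(F) = -3*u; d F_2 = (-3*v) du + (-3*u) dv
  For the z component: f_3(F) = 2*u*(3 - 4*v); d F_3 = (3) du + (0) dv
Combining and collecting du, dv coefficients:
  coeff of du: 3*u*(3 - 4*v)
  coeff of dv: 12*u^2
F^* omega = (3*u*(3 - 4*v)) du + (12*u^2) dv.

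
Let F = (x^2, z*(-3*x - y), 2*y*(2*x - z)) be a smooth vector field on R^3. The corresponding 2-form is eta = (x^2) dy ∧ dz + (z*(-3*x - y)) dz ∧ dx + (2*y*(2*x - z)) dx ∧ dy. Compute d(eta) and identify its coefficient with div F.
d(eta) = (2*x - 2*y - z) dx ∧ dy ∧ dz; div F = 2*x - 2*y - z

For a 2-form in R^3 of the form above, applying d gives a 3-form with coefficient ∂P/∂x + ∂Q/∂y + ∂R/∂z:
  ∂P/∂x = 2*x
  ∂Q/∂y = -z
  ∂R/∂z = -2*y
Sum = 2*x - 2*y - z, which is exactly div F.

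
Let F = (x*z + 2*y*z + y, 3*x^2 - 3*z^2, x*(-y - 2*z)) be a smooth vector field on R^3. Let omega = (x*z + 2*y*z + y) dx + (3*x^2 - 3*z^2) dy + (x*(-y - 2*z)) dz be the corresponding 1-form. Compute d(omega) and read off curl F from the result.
d(omega) = (-x + 6*z) dy ∧ dz + (x + 3*y + 2*z) dz ∧ dx + (6*x - 2*z - 1) dx ∧ dy; curl F = (-x + 6*z, x + 3*y + 2*z, 6*x - 2*z - 1)

d omega = sum_{i<j} (∂f_j/∂x_i - ∂f_i/∂x_j) dx_i ∧ dx_j. Under the identification (dy ∧ dz, dz ∧ dx, dx ∧ dy) ↔ (e_x, e_y, e_z), the coefficients are exactly the components of curl F. Compute:
  ∂R/∂y - ∂Q/∂z = (-x) - (-6*z) = -x + 6*z
  ∂P/∂z - ∂R/∂x = (x + 2*y) - (-y - 2*z) = x + 3*y + 2*z
  ∂Q/∂x - ∂P/∂y = (6*x) - (2*z + 1) = 6*x - 2*z - 1.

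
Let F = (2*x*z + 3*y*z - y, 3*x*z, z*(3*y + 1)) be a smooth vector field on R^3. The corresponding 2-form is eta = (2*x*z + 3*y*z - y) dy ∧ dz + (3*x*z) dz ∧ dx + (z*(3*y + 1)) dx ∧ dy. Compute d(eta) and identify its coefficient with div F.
d(eta) = (3*y + 2*z + 1) dx ∧ dy ∧ dz; div F = 3*y + 2*z + 1

For a 2-form in R^3 of the form above, applying d gives a 3-form with coefficient ∂P/∂x + ∂Q/∂y + ∂R/∂z:
  ∂P/∂x = 2*z
  ∂Q/∂y = 0
  ∂R/∂z = 3*y + 1
Sum = 3*y + 2*z + 1, which is exactly div F.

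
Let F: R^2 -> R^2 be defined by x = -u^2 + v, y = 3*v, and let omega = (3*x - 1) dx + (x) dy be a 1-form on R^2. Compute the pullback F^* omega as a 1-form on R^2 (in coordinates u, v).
F^* omega = (2*u*(3*u^2 - 3*v + 1)) du + (-6*u^2 + 6*v - 1) dv

Using F^*(f dg) = (f ∘ F) d(g ∘ F), substitute each coordinate x_i by F_i(u, v) in f_i, and replace dx_i by d F_i = (∂F_i/∂u) du + (∂F_i/∂v) dv.
  For the x component: f_1(F) = -3*u^2 + 3*v - 1; d F_1 = (-2*u) du + (1) dv
  For the y component: f_2(F) = -u^2 + v; d F_2 = (0) du + (3) dv
Combining and collecting du, dv coefficients:
  coeff of du: 2*u*(3*u^2 - 3*v + 1)
  coeff of dv: -6*u^2 + 6*v - 1
F^* omega = (2*u*(3*u^2 - 3*v + 1)) du + (-6*u^2 + 6*v - 1) dv.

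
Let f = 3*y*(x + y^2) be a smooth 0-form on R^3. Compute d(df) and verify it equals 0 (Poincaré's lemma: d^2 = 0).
d(df) = 0

Step 1: df = sum_i (∂f/∂x_i) dx_i = (3*y) dx + (3*x + 9*y^2) dy + (0) dz.
Step 2: Apply d again. Using the 1-form formula, the coefficient of dx ∧ dy in d(df) is ∂^2 f/∂x ∂y - ∂^2 f/∂y ∂x = (3) - (3) = 0 (equality of mixed partials for smooth f).
Similarly for dx ∧ dz and dy ∧ dz — all coefficients vanish. So d(df) = 0.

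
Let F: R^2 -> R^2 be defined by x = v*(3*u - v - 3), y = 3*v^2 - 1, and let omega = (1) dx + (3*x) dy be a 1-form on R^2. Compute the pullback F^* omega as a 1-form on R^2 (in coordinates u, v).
F^* omega = (3*v) du + (54*u*v^2 + 3*u - 18*v^3 - 54*v^2 - 2*v - 3) dv

Using F^*(f dg) = (f ∘ F) d(g ∘ F), substitute each coordinate x_i by F_i(u, v) in f_i, and replace dx_i by d F_i = (∂F_i/∂u) du + (∂F_i/∂v) dv.
  For the x component: f_1(F) = 1; d F_1 = (3*v) du + (3*u - 2*v - 3) dv
  For the y component: f_2(F) = 3*v*(3*u - v - 3); d F_2 = (0) du + (6*v) dv
Combining and collecting du, dv coefficients:
  coeff of du: 3*v
  coeff of dv: 54*u*v^2 + 3*u - 18*v^3 - 54*v^2 - 2*v - 3
F^* omega = (3*v) du + (54*u*v^2 + 3*u - 18*v^3 - 54*v^2 - 2*v - 3) dv.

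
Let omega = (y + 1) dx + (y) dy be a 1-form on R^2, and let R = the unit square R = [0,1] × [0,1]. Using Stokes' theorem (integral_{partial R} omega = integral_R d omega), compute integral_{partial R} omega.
integral_(partial R) omega = -1

Stokes: integral_partial_R omega = integral_R d omega with d omega = (∂Q/∂x - ∂P/∂y) dx ∧ dy.
  ∂Q/∂x = 0
  ∂P/∂y = 1
  integrand = ∂Q/∂x - ∂P/∂y = -1.
Integrating over R: integral_0^1 integral_0^1 (-1) dx dy = -1.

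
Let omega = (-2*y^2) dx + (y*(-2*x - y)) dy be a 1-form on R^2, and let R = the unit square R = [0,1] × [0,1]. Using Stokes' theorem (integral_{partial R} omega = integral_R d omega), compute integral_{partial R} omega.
integral_(partial R) omega = 1

Stokes: integral_partial_R omega = integral_R d omega with d omega = (∂Q/∂x - ∂P/∂y) dx ∧ dy.
  ∂Q/∂x = -2*y
  ∂P/∂y = -4*y
  integrand = ∂Q/∂x - ∂P/∂y = 2*y.
Integrating over R: integral_0^1 integral_0^1 (2*y) dx dy = 1.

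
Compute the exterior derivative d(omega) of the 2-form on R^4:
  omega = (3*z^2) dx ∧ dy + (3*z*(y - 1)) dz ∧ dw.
d(omega) = (6*z) dx ∧ dy ∧ dz + (3*z) dy ∧ dz ∧ dw

For a 2-form omega = sum_{i<j} g_{ij} dx_i ∧ dx_j, the exterior derivative is
  d(omega) = sum_{i<j} d(g_{ij}) ∧ dx_i ∧ dx_j = sum_{i<j, k} (∂g_{ij}/∂x_k) dx_k ∧ dx_i ∧ dx_j.
Expand each term, using dx_k ∧ dx_i ∧ dx_j = sgn(permutation) dx_{(a)} ∧ dx_{(b)} ∧ dx_{(c)} with (a < b < c) sorted:
  d(3*z^2) includes (∂/∂z)(3*z^2) dz = (6*z) dz, which multiplied by dx ∧ dy gives (6*z) dx ∧ dy ∧ dz
  d(3*z*(y - 1)) includes (∂/∂y)(3*z*(y - 1)) dy = (3*z) dy, which multiplied by dz ∧ dw gives (3*z) dy ∧ dz ∧ dw
Collecting like 3-forms: d(omega) = (6*z) dx ∧ dy ∧ dz + (3*z) dy ∧ dz ∧ dw.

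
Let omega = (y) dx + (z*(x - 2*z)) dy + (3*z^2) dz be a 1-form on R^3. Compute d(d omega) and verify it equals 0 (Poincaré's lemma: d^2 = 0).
d(d omega) = 0

Step 1: d omega = sum_{i<j} (∂f_j/∂x_i - ∂f_i/∂x_j) dx_i ∧ dx_j:
  coeff of dx ∧ dy: z - 1
  coeff of dx ∧ dz: 0
  coeff of dy ∧ dz: -x + 4*z
Step 2: Apply d again to each 2-form coefficient. The only possible 3-form in R^3 is dx ∧ dy ∧ dz, with coefficient
  ∂(coeff of dy∧dz)/∂x - ∂(coeff of dx∧dz)/∂y + ∂(coeff of dx∧dy)/∂z
  = ∂/∂x (-x + 4*z) - ∂/∂y (0) + ∂/∂z (z - 1).
Each of these terms simplifies to sums of mixed partials that cancel in pairs. The result is 0 (by equality of mixed partials for smooth functions — Schwarz / Clairaut).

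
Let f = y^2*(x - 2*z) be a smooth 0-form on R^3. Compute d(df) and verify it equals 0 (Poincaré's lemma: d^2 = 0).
d(df) = 0

Step 1: df = sum_i (∂f/∂x_i) dx_i = (y^2) dx + (2*y*(x - 2*z)) dy + (-2*y^2) dz.
Step 2: Apply d again. Using the 1-form formula, the coefficient of dx ∧ dy in d(df) is ∂^2 f/∂x ∂y - ∂^2 f/∂y ∂x = (2*y) - (2*y) = 0 (equality of mixed partials for smooth f).
Similarly for dx ∧ dz and dy ∧ dz — all coefficients vanish. So d(df) = 0.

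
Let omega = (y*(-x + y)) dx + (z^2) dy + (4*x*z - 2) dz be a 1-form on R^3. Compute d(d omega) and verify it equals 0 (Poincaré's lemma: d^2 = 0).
d(d omega) = 0

Step 1: d omega = sum_{i<j} (∂f_j/∂x_i - ∂f_i/∂x_j) dx_i ∧ dx_j:
  coeff of dx ∧ dy: x - 2*y
  coeff of dx ∧ dz: 4*z
  coeff of dy ∧ dz: -2*z
Step 2: Apply d again to each 2-form coefficient. The only possible 3-form in R^3 is dx ∧ dy ∧ dz, with coefficient
  ∂(coeff of dy∧dz)/∂x - ∂(coeff of dx∧dz)/∂y + ∂(coeff of dx∧dy)/∂z
  = ∂/∂x (-2*z) - ∂/∂y (4*z) + ∂/∂z (x - 2*y).
Each of these terms simplifies to sums of mixed partials that cancel in pairs. The result is 0 (by equality of mixed partials for smooth functions — Schwarz / Clairaut).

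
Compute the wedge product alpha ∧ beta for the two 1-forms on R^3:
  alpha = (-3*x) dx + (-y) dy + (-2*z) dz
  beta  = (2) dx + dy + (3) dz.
alpha ∧ beta = (-3*x + 2*y) dx ∧ dy + (-9*x + 4*z) dx ∧ dz + (-3*y + 2*z) dy ∧ dz

Distribute the wedge, using dx_i ∧ dx_j = -dx_j ∧ dx_i and dx_i ∧ dx_i = 0. For each pair (i, j) with i < j, the coefficient of dx_i ∧ dx_j in alpha ∧ beta is (alpha_i * beta_j - alpha_j * beta_i). Collecting: alpha ∧ beta = (-3*x + 2*y) dx ∧ dy + (-9*x + 4*z) dx ∧ dz + (-3*y + 2*z) dy ∧ dz.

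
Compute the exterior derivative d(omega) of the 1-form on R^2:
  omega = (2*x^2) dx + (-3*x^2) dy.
d(omega) = (-6*x) dx ∧ dy

For a 1-form omega = sum_i f_i dx_i, the exterior derivative is
  d(omega) = sum_{i < j} (∂f_j/∂x_i - ∂f_i/∂x_j) dx_i ∧ dx_j.
  coefficient of dx ∧ dy: ∂f_2/∂x - ∂f_1/∂y = ∂(-3*x^2)/∂x - ∂(2*x^2)/∂y = -6*x
Assembling: d(omega) = (-6*x) dx ∧ dy.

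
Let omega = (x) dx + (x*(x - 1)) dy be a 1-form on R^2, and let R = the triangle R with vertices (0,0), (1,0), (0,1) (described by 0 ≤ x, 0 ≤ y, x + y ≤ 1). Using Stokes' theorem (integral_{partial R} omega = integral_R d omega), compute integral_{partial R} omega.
integral_(partial R) omega = -1/6

Stokes: integral_partial_R omega = integral_R d omega with d omega = (∂Q/∂x - ∂P/∂y) dx ∧ dy.
  ∂Q/∂x = 2*x - 1
  ∂P/∂y = 0
  integrand = ∂Q/∂x - ∂P/∂y = 2*x - 1.
Integrating over R: integral_0^1 integral_0^{1-x} (2*x - 1) dy dx = -1/6.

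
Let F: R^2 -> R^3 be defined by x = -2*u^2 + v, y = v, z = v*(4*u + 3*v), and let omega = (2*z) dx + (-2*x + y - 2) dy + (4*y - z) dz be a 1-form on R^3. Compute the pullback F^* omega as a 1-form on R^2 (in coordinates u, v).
F^* omega = (4*v*(-8*u^2 - 10*u*v - 3*v^2 + 4*v)) du + (-16*u^2*v + 4*u^2 - 36*u*v^2 + 24*u*v - 18*v^3 + 30*v^2 - v - 2) dv

Using F^*(f dg) = (f ∘ F) d(g ∘ F), substitute each coordinate x_i by F_i(u, v) in f_i, and replace dx_i by d F_i = (∂F_i/∂u) du + (∂F_i/∂v) dv.
  For the x component: f_1(F) = 2*v*(4*u + 3*v); d F_1 = (-4*u) du + (1) dv
  For the y component: f_2(F) = 4*u^2 - v - 2; d F_2 = (0) du + (1) dv
  For the z component: f_3(F) = v*(-4*u - 3*v + 4); d F_3 = (4*v) du + (4*u + 6*v) dv
Combining and collecting du, dv coefficients:
  coeff of du: 4*v*(-8*u^2 - 10*u*v - 3*v^2 + 4*v)
  coeff of dv: -16*u^2*v + 4*u^2 - 36*u*v^2 + 24*u*v - 18*v^3 + 30*v^2 - v - 2
F^* omega = (4*v*(-8*u^2 - 10*u*v - 3*v^2 + 4*v)) du + (-16*u^2*v + 4*u^2 - 36*u*v^2 + 24*u*v - 18*v^3 + 30*v^2 - v - 2) dv.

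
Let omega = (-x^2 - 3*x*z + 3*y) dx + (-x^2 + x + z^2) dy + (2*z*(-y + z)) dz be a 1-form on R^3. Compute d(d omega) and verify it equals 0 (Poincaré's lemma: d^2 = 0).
d(d omega) = 0

Step 1: d omega = sum_{i<j} (∂f_j/∂x_i - ∂f_i/∂x_j) dx_i ∧ dx_j:
  coeff of dx ∧ dy: -2*x - 2
  coeff of dx ∧ dz: 3*x
  coeff of dy ∧ dz: -4*z
Step 2: Apply d again to each 2-form coefficient. The only possible 3-form in R^3 is dx ∧ dy ∧ dz, with coefficient
  ∂(coeff of dy∧dz)/∂x - ∂(coeff of dx∧dz)/∂y + ∂(coeff of dx∧dy)/∂z
  = ∂/∂x (-4*z) - ∂/∂y (3*x) + ∂/∂z (-2*x - 2).
Each of these terms simplifies to sums of mixed partials that cancel in pairs. The result is 0 (by equality of mixed partials for smooth functions — Schwarz / Clairaut).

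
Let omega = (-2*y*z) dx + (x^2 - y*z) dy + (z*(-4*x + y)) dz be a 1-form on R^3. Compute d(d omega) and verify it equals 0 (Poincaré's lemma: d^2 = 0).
d(d omega) = 0

Step 1: d omega = sum_{i<j} (∂f_j/∂x_i - ∂f_i/∂x_j) dx_i ∧ dx_j:
  coeff of dx ∧ dy: 2*x + 2*z
  coeff of dx ∧ dz: 2*y - 4*z
  coeff of dy ∧ dz: y + z
Step 2: Apply d again to each 2-form coefficient. The only possible 3-form in R^3 is dx ∧ dy ∧ dz, with coefficient
  ∂(coeff of dy∧dz)/∂x - ∂(coeff of dx∧dz)/∂y + ∂(coeff of dx∧dy)/∂z
  = ∂/∂x (y + z) - ∂/∂y (2*y - 4*z) + ∂/∂z (2*x + 2*z).
Each of these terms simplifies to sums of mixed partials that cancel in pairs. The result is 0 (by equality of mixed partials for smooth functions — Schwarz / Clairaut).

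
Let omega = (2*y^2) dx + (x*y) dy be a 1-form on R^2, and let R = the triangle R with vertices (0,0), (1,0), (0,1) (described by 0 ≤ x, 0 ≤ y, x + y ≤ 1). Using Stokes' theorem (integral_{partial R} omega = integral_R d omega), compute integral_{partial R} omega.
integral_(partial R) omega = -1/2

Stokes: integral_partial_R omega = integral_R d omega with d omega = (∂Q/∂x - ∂P/∂y) dx ∧ dy.
  ∂Q/∂x = y
  ∂P/∂y = 4*y
  integrand = ∂Q/∂x - ∂P/∂y = -3*y.
Integrating over R: integral_0^1 integral_0^{1-x} (-3*y) dy dx = -1/2.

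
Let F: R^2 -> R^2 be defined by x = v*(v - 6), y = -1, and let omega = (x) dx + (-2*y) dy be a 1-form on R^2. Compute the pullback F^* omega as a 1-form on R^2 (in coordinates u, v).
F^* omega = (2*v*(v^2 - 9*v + 18)) dv

Using F^*(f dg) = (f ∘ F) d(g ∘ F), substitute each coordinate x_i by F_i(u, v) in f_i, and replace dx_i by d F_i = (∂F_i/∂u) du + (∂F_i/∂v) dv.
  For the x component: f_1(F) = v*(v - 6); d F_1 = (0) du + (2*v - 6) dv
  For the y component: f_2(F) = 2; d F_2 = (0) du + (0) dv
Combining and collecting du, dv coefficients:
  coeff of du: 0
  coeff of dv: 2*v*(v^2 - 9*v + 18)
F^* omega = (2*v*(v^2 - 9*v + 18)) dv.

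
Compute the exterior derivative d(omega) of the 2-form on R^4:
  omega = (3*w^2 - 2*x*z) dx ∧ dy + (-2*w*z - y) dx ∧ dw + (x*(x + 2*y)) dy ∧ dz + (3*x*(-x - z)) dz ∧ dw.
d(omega) = (2*y) dx ∧ dy ∧ dz + (6*w + 1) dx ∧ dy ∧ dw + (2*w - 6*x - 3*z) dx ∧ dz ∧ dw

For a 2-form omega = sum_{i<j} g_{ij} dx_i ∧ dx_j, the exterior derivative is
  d(omega) = sum_{i<j} d(g_{ij}) ∧ dx_i ∧ dx_j = sum_{i<j, k} (∂g_{ij}/∂x_k) dx_k ∧ dx_i ∧ dx_j.
Expand each term, using dx_k ∧ dx_i ∧ dx_j = sgn(permutation) dx_{(a)} ∧ dx_{(b)} ∧ dx_{(c)} with (a < b < c) sorted:
  d(3*w^2 - 2*x*z) includes (∂/∂z)(3*w^2 - 2*x*z) dz = (-2*x) dz, which multiplied by dx ∧ dy gives (-2*x) dx ∧ dy ∧ dz
  d(3*w^2 - 2*x*z) includes (∂/∂w)(3*w^2 - 2*x*z) dw = (6*w) dw, which multiplied by dx ∧ dy gives (6*w) dx ∧ dy ∧ dw
  d(-2*w*z - y) includes (∂/∂y)(-2*w*z - y) dy = (-1) dy, which multiplied by dx ∧ dw gives (1) dx ∧ dy ∧ dw
  d(-2*w*z - y) includes (∂/∂z)(-2*w*z - y) dz = (-2*w) dz, which multiplied by dx ∧ dw gives (2*w) dx ∧ dz ∧ dw
  d(x*(x + 2*y)) includes (∂/∂x)(x*(x + 2*y)) dx = (2*x + 2*y) dx, which multiplied by dy ∧ dz gives (2*x + 2*y) dx ∧ dy ∧ dz
  d(3*x*(-x - z)) includes (∂/∂x)(3*x*(-x - z)) dx = (-6*x - 3*z) dx, which multiplied by dz ∧ dw gives (-6*x - 3*z) dx ∧ dz ∧ dw
Collecting like 3-forms: d(omega) = (2*y) dx ∧ dy ∧ dz + (6*w + 1) dx ∧ dy ∧ dw + (2*w - 6*x - 3*z) dx ∧ dz ∧ dw.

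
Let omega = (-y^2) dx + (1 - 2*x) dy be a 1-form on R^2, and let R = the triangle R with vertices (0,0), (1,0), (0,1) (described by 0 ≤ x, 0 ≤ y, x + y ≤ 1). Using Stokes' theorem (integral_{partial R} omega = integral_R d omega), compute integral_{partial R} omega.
integral_(partial R) omega = -2/3

Stokes: integral_partial_R omega = integral_R d omega with d omega = (∂Q/∂x - ∂P/∂y) dx ∧ dy.
  ∂Q/∂x = -2
  ∂P/∂y = -2*y
  integrand = ∂Q/∂x - ∂P/∂y = 2*y - 2.
Integrating over R: integral_0^1 integral_0^{1-x} (2*y - 2) dy dx = -2/3.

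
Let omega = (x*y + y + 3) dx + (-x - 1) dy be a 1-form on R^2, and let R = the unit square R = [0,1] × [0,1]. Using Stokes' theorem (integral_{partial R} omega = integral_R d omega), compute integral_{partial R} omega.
integral_(partial R) omega = -5/2

Stokes: integral_partial_R omega = integral_R d omega with d omega = (∂Q/∂x - ∂P/∂y) dx ∧ dy.
  ∂Q/∂x = -1
  ∂P/∂y = x + 1
  integrand = ∂Q/∂x - ∂P/∂y = -x - 2.
Integrating over R: integral_0^1 integral_0^1 (-x - 2) dx dy = -5/2.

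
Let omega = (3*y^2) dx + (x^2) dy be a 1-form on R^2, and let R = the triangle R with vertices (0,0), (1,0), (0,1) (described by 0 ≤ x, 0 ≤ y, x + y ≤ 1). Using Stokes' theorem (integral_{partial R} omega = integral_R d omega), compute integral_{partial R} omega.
integral_(partial R) omega = -2/3

Stokes: integral_partial_R omega = integral_R d omega with d omega = (∂Q/∂x - ∂P/∂y) dx ∧ dy.
  ∂Q/∂x = 2*x
  ∂P/∂y = 6*y
  integrand = ∂Q/∂x - ∂P/∂y = 2*x - 6*y.
Integrating over R: integral_0^1 integral_0^{1-x} (2*x - 6*y) dy dx = -2/3.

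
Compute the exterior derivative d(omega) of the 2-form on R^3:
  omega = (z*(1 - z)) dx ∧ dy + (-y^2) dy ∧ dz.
d(omega) = (1 - 2*z) dx ∧ dy ∧ dz

For a 2-form omega = sum_{i<j} g_{ij} dx_i ∧ dx_j, the exterior derivative is
  d(omega) = sum_{i<j} d(g_{ij}) ∧ dx_i ∧ dx_j = sum_{i<j, k} (∂g_{ij}/∂x_k) dx_k ∧ dx_i ∧ dx_j.
Expand each term, using dx_k ∧ dx_i ∧ dx_j = sgn(permutation) dx_{(a)} ∧ dx_{(b)} ∧ dx_{(c)} with (a < b < c) sorted:
  d(z*(1 - z)) includes (∂/∂z)(z*(1 - z)) dz = (1 - 2*z) dz, which multiplied by dx ∧ dy gives (1 - 2*z) dx ∧ dy ∧ dz
Collecting like 3-forms: d(omega) = (1 - 2*z) dx ∧ dy ∧ dz.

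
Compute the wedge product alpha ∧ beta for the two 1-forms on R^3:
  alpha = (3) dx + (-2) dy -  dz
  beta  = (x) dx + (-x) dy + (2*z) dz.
alpha ∧ beta = (-x) dx ∧ dy + (x + 6*z) dx ∧ dz + (-x - 4*z) dy ∧ dz

Distribute the wedge, using dx_i ∧ dx_j = -dx_j ∧ dx_i and dx_i ∧ dx_i = 0. For each pair (i, j) with i < j, the coefficient of dx_i ∧ dx_j in alpha ∧ beta is (alpha_i * beta_j - alpha_j * beta_i). Collecting: alpha ∧ beta = (-x) dx ∧ dy + (x + 6*z) dx ∧ dz + (-x - 4*z) dy ∧ dz.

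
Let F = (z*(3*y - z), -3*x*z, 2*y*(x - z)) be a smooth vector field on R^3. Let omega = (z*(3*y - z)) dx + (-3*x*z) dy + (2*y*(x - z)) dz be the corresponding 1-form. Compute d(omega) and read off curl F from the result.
d(omega) = (5*x - 2*z) dy ∧ dz + (y - 2*z) dz ∧ dx + (-6*z) dx ∧ dy; curl F = (5*x - 2*z, y - 2*z, -6*z)

d omega = sum_{i<j} (∂f_j/∂x_i - ∂f_i/∂x_j) dx_i ∧ dx_j. Under the identification (dy ∧ dz, dz ∧ dx, dx ∧ dy) ↔ (e_x, e_y, e_z), the coefficients are exactly the components of curl F. Compute:
  ∂R/∂y - ∂Q/∂z = (2*x - 2*z) - (-3*x) = 5*x - 2*z
  ∂P/∂z - ∂R/∂x = (3*y - 2*z) - (2*y) = y - 2*z
  ∂Q/∂x - ∂P/∂y = (-3*z) - (3*z) = -6*z.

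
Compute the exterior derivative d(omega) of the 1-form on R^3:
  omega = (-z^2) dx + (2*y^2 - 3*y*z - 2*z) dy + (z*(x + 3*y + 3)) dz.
d(omega) = (3*z) dx ∧ dz + (3*y + 3*z + 2) dy ∧ dz

For a 1-form omega = sum_i f_i dx_i, the exterior derivative is
  d(omega) = sum_{i < j} (∂f_j/∂x_i - ∂f_i/∂x_j) dx_i ∧ dx_j.
  coefficient of dx ∧ dz: ∂f_3/∂x - ∂f_1/∂z = ∂(z*(x + 3*y + 3))/∂x - ∂(-z^2)/∂z = 3*z
  coefficient of dy ∧ dz: ∂f_3/∂y - ∂f_2/∂z = ∂(z*(x + 3*y + 3))/∂y - ∂(2*y^2 - 3*y*z - 2*z)/∂z = 3*y + 3*z + 2
Assembling: d(omega) = (3*z) dx ∧ dz + (3*y + 3*z + 2) dy ∧ dz.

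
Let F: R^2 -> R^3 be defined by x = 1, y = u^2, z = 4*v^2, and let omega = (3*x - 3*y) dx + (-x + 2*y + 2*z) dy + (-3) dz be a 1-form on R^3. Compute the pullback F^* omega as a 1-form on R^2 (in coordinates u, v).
F^* omega = (2*u*(2*u^2 + 8*v^2 - 1)) du + (-24*v) dv

Using F^*(f dg) = (f ∘ F) d(g ∘ F), substitute each coordinate x_i by F_i(u, v) in f_i, and replace dx_i by d F_i = (∂F_i/∂u) du + (∂F_i/∂v) dv.
  For the x component: f_1(F) = 3 - 3*u^2; d F_1 = (0) du + (0) dv
  For the y component: f_2(F) = 2*u^2 + 8*v^2 - 1; d F_2 = (2*u) du + (0) dv
  For the z component: f_3(F) = -3; d F_3 = (0) du + (8*v) dv
Combining and collecting du, dv coefficients:
  coeff of du: 2*u*(2*u^2 + 8*v^2 - 1)
  coeff of dv: -24*v
F^* omega = (2*u*(2*u^2 + 8*v^2 - 1)) du + (-24*v) dv.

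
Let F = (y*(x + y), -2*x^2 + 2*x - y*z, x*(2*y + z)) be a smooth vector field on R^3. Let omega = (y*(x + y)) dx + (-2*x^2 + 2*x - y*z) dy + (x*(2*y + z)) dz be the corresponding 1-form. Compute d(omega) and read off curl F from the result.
d(omega) = (2*x + y) dy ∧ dz + (-2*y - z) dz ∧ dx + (-5*x - 2*y + 2) dx ∧ dy; curl F = (2*x + y, -2*y - z, -5*x - 2*y + 2)

d omega = sum_{i<j} (∂f_j/∂x_i - ∂f_i/∂x_j) dx_i ∧ dx_j. Under the identification (dy ∧ dz, dz ∧ dx, dx ∧ dy) ↔ (e_x, e_y, e_z), the coefficients are exactly the components of curl F. Compute:
  ∂R/∂y - ∂Q/∂z = (2*x) - (-y) = 2*x + y
  ∂P/∂z - ∂R/∂x = (0) - (2*y + z) = -2*y - z
  ∂Q/∂x - ∂P/∂y = (2 - 4*x) - (x + 2*y) = -5*x - 2*y + 2.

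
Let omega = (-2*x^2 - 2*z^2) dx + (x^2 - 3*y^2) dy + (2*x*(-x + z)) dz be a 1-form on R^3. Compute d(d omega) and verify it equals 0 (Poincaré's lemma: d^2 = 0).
d(d omega) = 0

Step 1: d omega = sum_{i<j} (∂f_j/∂x_i - ∂f_i/∂x_j) dx_i ∧ dx_j:
  coeff of dx ∧ dy: 2*x
  coeff of dx ∧ dz: -4*x + 6*z
  coeff of dy ∧ dz: 0
Step 2: Apply d again to each 2-form coefficient. The only possible 3-form in R^3 is dx ∧ dy ∧ dz, with coefficient
  ∂(coeff of dy∧dz)/∂x - ∂(coeff of dx∧dz)/∂y + ∂(coeff of dx∧dy)/∂z
  = ∂/∂x (0) - ∂/∂y (-4*x + 6*z) + ∂/∂z (2*x).
Each of these terms simplifies to sums of mixed partials that cancel in pairs. The result is 0 (by equality of mixed partials for smooth functions — Schwarz / Clairaut).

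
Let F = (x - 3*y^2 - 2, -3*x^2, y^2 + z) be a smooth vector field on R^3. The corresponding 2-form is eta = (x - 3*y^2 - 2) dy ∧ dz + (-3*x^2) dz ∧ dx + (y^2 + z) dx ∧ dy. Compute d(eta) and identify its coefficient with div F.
d(eta) = (2) dx ∧ dy ∧ dz; div F = 2

For a 2-form in R^3 of the form above, applying d gives a 3-form with coefficient ∂P/∂x + ∂Q/∂y + ∂R/∂z:
  ∂P/∂x = 1
  ∂Q/∂y = 0
  ∂R/∂z = 1
Sum = 2, which is exactly div F.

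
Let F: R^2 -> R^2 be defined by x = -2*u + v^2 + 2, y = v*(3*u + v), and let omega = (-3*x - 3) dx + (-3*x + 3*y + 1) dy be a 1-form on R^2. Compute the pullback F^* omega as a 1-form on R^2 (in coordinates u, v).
F^* omega = (27*u*v^2 + 18*u*v - 12*u + 6*v^2 - 15*v + 18) du + (27*u^2*v + 18*u^2 + 18*u*v^2 + 24*u*v - 15*u - 6*v^3 - 28*v) dv

Using F^*(f dg) = (f ∘ F) d(g ∘ F), substitute each coordinate x_i by F_i(u, v) in f_i, and replace dx_i by d F_i = (∂F_i/∂u) du + (∂F_i/∂v) dv.
  For the x component: f_1(F) = 6*u - 3*v^2 - 9; d F_1 = (-2) du + (2*v) dv
  For the y component: f_2(F) = 9*u*v + 6*u - 5; d F_2 = (3*v) du + (3*u + 2*v) dv
Combining and collecting du, dv coefficients:
  coeff of du: 27*u*v^2 + 18*u*v - 12*u + 6*v^2 - 15*v + 18
  coeff of dv: 27*u^2*v + 18*u^2 + 18*u*v^2 + 24*u*v - 15*u - 6*v^3 - 28*v
F^* omega = (27*u*v^2 + 18*u*v - 12*u + 6*v^2 - 15*v + 18) du + (27*u^2*v + 18*u^2 + 18*u*v^2 + 24*u*v - 15*u - 6*v^3 - 28*v) dv.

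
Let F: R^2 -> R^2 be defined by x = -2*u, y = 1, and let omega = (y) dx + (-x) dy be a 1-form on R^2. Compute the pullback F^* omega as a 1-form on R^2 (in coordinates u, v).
F^* omega = (-2) du

Using F^*(f dg) = (f ∘ F) d(g ∘ F), substitute each coordinate x_i by F_i(u, v) in f_i, and replace dx_i by d F_i = (∂F_i/∂u) du + (∂F_i/∂v) dv.
  For the x component: f_1(F) = 1; d F_1 = (-2) du + (0) dv
  For the y component: f_2(F) = 2*u; d F_2 = (0) du + (0) dv
Combining and collecting du, dv coefficients:
  coeff of du: -2
  coeff of dv: 0
F^* omega = (-2) du.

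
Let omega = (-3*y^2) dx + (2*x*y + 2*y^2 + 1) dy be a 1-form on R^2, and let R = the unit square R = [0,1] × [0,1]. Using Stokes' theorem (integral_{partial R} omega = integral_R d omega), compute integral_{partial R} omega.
integral_(partial R) omega = 4

Stokes: integral_partial_R omega = integral_R d omega with d omega = (∂Q/∂x - ∂P/∂y) dx ∧ dy.
  ∂Q/∂x = 2*y
  ∂P/∂y = -6*y
  integrand = ∂Q/∂x - ∂P/∂y = 8*y.
Integrating over R: integral_0^1 integral_0^1 (8*y) dx dy = 4.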